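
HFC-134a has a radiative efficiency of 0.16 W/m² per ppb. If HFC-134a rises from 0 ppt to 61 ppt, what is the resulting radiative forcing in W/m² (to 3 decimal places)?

HFC-134a: Δ = 61 − 0 = 61 ppt = 0.061 ppb; ΔF = 0.16 × 0.061 = 0.0098 W/m².

ΔF = 0.010 W/m²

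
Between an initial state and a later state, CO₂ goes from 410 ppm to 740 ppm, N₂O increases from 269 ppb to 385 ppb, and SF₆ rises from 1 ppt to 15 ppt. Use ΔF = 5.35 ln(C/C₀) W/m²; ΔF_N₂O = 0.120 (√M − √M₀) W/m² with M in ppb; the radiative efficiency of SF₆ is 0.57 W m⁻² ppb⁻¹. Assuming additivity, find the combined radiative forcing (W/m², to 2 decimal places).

CO₂: 5.35 × ln(740/410) = 5.35 × ln(1.80488) = 5.35 × 0.59049 = 3.1591 W/m².
N₂O: 0.120 × (√385 − √269) = 0.120 × (19.6214 − 16.4012) = 0.120 × 3.2202 = 0.3864 W/m².
SF₆: Δ = 15 − 1 = 14 ppt = 0.014 ppb; ΔF = 0.57 × 0.014 = 0.0080 W/m².
Total ΔF = 3.1591 + 0.3864 + 0.0080 = 3.5535 W/m².

ΔF = 3.55 W/m²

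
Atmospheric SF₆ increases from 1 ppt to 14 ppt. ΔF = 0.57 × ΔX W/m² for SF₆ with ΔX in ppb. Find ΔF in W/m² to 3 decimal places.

SF₆: Δ = 14 − 1 = 13 ppt = 0.013 ppb; ΔF = 0.57 × 0.013 = 0.0074 W/m².

ΔF = 0.007 W/m²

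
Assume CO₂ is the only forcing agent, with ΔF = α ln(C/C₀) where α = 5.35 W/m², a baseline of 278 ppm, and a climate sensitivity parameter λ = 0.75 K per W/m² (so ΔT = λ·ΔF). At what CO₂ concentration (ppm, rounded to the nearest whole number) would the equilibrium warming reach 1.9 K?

Required forcing: ΔF = ΔT/λ = 1.9/0.75 = 2.5333 W/m².
Then ln(C/278) = ΔF/5.35 = 2.5333/5.35 = 0.47351.
So C = 278 × e^0.47351 = 278 × 1.60562 = 446.36 ppm.

C ≈ 446 ppm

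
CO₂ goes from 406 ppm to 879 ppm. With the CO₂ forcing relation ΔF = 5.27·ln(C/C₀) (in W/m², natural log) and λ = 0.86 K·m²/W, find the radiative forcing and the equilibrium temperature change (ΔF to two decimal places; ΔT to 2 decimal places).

ΔF = 4.07 W/m²; ΔT = 3.50 K

CO₂: 5.27 × ln(879/406) = 5.27 × ln(2.16502) = 5.27 × 0.77243 = 4.0707 W/m².
ΔT = λ ΔF = 0.86 × 4.07 = 3.5002 K.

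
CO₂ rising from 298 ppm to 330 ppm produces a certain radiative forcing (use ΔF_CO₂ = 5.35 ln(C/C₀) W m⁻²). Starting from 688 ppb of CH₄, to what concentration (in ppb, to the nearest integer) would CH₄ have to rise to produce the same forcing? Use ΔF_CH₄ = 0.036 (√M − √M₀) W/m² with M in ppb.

CO₂ forcing: 5.35 × ln(330/298) = 5.35 × 0.101999 = 0.54569 W/m².
Set 0.036(√M − √688) = 0.54569: √M = 0.54569/0.036 + √688 = 15.1581 + 26.2298 = 41.3879.
M = (41.3879)² = 1712.96 ppb.

M ≈ 1713 ppb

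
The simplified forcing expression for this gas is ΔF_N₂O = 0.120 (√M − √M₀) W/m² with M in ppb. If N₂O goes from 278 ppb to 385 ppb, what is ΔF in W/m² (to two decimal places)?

N₂O: 0.120 × (√385 − √278) = 0.120 × (19.6214 − 16.6733) = 0.120 × 2.9481 = 0.3538 W/m².

ΔF = 0.35 W/m²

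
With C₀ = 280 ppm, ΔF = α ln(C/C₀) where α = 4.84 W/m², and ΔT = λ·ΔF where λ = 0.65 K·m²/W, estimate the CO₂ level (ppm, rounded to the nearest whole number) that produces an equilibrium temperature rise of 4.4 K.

C ≈ 1134 ppm

Required forcing: ΔF = ΔT/λ = 4.4/0.65 = 6.7692 W/m².
Then ln(C/280) = ΔF/4.84 = 6.7692/4.84 = 1.39860.
So C = 280 × e^1.39860 = 280 × 4.04953 = 1133.87 ppm.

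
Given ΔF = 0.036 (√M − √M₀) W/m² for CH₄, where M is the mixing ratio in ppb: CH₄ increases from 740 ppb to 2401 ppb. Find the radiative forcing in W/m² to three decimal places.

CH₄: 0.036 × (√2401 − √740) = 0.036 × (49.0000 − 27.2029) = 0.036 × 21.7971 = 0.7847 W/m².

ΔF = 0.785 W/m²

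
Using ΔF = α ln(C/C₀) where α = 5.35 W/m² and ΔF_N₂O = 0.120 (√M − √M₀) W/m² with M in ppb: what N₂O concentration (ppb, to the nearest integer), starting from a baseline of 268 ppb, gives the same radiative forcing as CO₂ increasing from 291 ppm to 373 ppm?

CO₂ forcing: 5.35 × ln(373/291) = 5.35 × 0.248255 = 1.32816 W/m².
Set 0.120(√M − √268) = 1.32816: √M = 1.32816/0.120 + √268 = 11.0680 + 16.3707 = 27.4387.
M = (27.4387)² = 752.88 ppb.

M ≈ 753 ppb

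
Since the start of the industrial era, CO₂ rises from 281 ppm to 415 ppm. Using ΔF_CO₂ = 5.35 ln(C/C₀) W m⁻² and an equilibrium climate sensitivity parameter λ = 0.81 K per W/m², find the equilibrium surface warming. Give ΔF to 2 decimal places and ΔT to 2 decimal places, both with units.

CO₂: 5.35 × ln(415/281) = 5.35 × ln(1.47687) = 5.35 × 0.38992 = 2.0861 W/m².
ΔT = λ ΔF = 0.81 × 2.09 = 1.6929 K.

ΔF = 2.09 W/m²; ΔT = 1.69 K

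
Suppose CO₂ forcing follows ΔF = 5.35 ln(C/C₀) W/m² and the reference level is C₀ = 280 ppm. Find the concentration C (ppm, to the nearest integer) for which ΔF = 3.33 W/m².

Set 5.35 ln(C/280) = 3.33, so ln(C/280) = 3.33/5.35 = 0.62243.
Then C/280 = e^0.62243 = 1.86345, giving C = 280 × 1.86345 = 521.77 ppm.

C ≈ 522 ppm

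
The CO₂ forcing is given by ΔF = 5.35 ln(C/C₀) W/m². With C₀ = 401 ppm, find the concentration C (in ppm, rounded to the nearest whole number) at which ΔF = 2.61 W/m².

C ≈ 653 ppm

Set 5.35 ln(C/401) = 2.61, so ln(C/401) = 2.61/5.35 = 0.48785.
Then C/401 = e^0.48785 = 1.62881, giving C = 401 × 1.62881 = 653.15 ppm.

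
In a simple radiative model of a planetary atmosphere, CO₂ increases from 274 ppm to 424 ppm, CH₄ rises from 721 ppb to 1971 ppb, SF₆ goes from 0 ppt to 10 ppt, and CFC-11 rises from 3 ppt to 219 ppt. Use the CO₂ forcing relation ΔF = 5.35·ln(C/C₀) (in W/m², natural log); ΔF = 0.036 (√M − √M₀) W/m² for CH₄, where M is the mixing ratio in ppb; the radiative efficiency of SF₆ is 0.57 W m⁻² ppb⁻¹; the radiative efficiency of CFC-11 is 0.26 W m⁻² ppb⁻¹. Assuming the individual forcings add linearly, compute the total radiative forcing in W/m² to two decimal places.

CO₂: 5.35 × ln(424/274) = 5.35 × ln(1.54745) = 5.35 × 0.43661 = 2.3359 W/m².
CH₄: 0.036 × (√1971 − √721) = 0.036 × (44.3959 − 26.8514) = 0.036 × 17.5445 = 0.6316 W/m².
SF₆: Δ = 10 − 0 = 10 ppt = 0.010 ppb; ΔF = 0.57 × 0.010 = 0.0057 W/m².
CFC-11: Δ = 219 − 3 = 216 ppt = 0.216 ppb; ΔF = 0.26 × 0.216 = 0.0562 W/m².
Total ΔF = 2.3359 + 0.6316 + 0.0057 + 0.0562 = 3.0294 W/m².

ΔF = 3.03 W/m²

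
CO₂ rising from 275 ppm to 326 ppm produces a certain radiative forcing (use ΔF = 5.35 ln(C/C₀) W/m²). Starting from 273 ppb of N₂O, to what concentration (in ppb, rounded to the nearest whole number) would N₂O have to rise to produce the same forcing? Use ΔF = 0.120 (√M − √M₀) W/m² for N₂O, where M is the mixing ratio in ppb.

CO₂ forcing: 5.35 × ln(326/275) = 5.35 × 0.170126 = 0.91017 W/m².
Set 0.120(√M − √273) = 0.91017: √M = 0.91017/0.120 + √273 = 7.5848 + 16.5227 = 24.1075.
M = (24.1075)² = 581.17 ppb.

M ≈ 581 ppb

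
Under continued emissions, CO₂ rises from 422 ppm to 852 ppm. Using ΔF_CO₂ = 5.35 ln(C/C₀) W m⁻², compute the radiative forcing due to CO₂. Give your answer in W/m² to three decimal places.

CO₂: 5.35 × ln(852/422) = 5.35 × ln(2.01896) = 5.35 × 0.70258 = 3.7588 W/m².

ΔF = 3.759 W/m²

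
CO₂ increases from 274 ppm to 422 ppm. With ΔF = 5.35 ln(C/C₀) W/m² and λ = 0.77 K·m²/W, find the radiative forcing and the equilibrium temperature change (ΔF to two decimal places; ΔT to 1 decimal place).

CO₂: 5.35 × ln(422/274) = 5.35 × ln(1.54015) = 5.35 × 0.43188 = 2.3106 W/m².
ΔT = λ ΔF = 0.77 × 2.31 = 1.7787 K.

ΔF = 2.31 W/m²; ΔT = 1.8 K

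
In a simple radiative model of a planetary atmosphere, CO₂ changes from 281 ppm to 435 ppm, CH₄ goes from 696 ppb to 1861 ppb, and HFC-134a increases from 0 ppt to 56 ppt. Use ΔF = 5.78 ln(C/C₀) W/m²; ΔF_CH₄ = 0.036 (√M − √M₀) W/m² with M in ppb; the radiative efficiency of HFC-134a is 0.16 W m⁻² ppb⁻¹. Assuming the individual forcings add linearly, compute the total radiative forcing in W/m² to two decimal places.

ΔF = 3.14 W/m²

CO₂: 5.78 × ln(435/281) = 5.78 × ln(1.54804) = 5.78 × 0.43699 = 2.5258 W/m².
CH₄: 0.036 × (√1861 − √696) = 0.036 × (43.1393 − 26.3818) = 0.036 × 16.7575 = 0.6033 W/m².
HFC-134a: Δ = 56 − 0 = 56 ppt = 0.056 ppb; ΔF = 0.16 × 0.056 = 0.0090 W/m².
Total ΔF = 2.5258 + 0.6033 + 0.0090 = 3.1381 W/m².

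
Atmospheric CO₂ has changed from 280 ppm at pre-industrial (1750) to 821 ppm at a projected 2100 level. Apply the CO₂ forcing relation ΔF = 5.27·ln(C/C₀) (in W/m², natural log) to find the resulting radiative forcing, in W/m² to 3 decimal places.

CO₂: 5.27 × ln(821/280) = 5.27 × ln(2.93214) = 5.27 × 1.07573 = 5.6691 W/m².

ΔF = 5.669 W/m²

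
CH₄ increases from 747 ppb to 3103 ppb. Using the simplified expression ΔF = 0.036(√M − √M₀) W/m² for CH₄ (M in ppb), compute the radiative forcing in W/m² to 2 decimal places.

ΔF = 1.02 W/m²

CH₄: 0.036 × (√3103 − √747) = 0.036 × (55.7046 − 27.3313) = 0.036 × 28.3733 = 1.0214 W/m².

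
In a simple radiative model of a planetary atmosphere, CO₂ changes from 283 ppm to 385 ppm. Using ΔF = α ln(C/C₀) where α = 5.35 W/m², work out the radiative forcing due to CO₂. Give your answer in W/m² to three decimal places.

ΔF = 1.647 W/m²

CO₂ absorption bands are partially saturated, so forcing scales with the logarithm of the concentration ratio.
CO₂: 5.35 × ln(385/283) = 5.35 × ln(1.36042) = 5.35 × 0.30779 = 1.6467 W/m².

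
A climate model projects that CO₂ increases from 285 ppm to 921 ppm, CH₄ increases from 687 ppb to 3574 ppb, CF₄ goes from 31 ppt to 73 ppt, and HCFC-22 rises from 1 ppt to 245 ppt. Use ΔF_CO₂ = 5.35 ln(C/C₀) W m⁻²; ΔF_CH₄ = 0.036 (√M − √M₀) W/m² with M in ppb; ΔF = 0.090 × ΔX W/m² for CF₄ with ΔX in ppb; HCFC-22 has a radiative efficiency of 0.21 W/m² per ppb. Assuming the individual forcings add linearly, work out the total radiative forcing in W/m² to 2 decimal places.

ΔF = 7.54 W/m²

CO₂: 5.35 × ln(921/285) = 5.35 × ln(3.23158) = 5.35 × 1.17297 = 6.2754 W/m².
CH₄: 0.036 × (√3574 − √687) = 0.036 × (59.7829 − 26.2107) = 0.036 × 33.5722 = 1.2086 W/m².
CF₄: Δ = 73 − 31 = 42 ppt = 0.042 ppb; ΔF = 0.090 × 0.042 = 0.0038 W/m².
HCFC-22: Δ = 245 − 1 = 244 ppt = 0.244 ppb; ΔF = 0.21 × 0.244 = 0.0512 W/m².
Total ΔF = 6.2754 + 1.2086 + 0.0038 + 0.0512 = 7.5390 W/m².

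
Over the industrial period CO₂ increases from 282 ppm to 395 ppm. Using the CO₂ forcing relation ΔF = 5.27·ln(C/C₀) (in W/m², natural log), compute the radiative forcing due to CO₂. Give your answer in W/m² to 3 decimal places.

CO₂ absorption bands are partially saturated, so forcing scales with the logarithm of the concentration ratio.
CO₂: 5.27 × ln(395/282) = 5.27 × ln(1.40071) = 5.27 × 0.33698 = 1.7759 W/m².

ΔF = 1.776 W/m²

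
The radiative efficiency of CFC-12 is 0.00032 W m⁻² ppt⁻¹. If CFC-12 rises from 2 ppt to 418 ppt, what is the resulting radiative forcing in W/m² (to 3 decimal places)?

ΔF = 0.133 W/m²

CFC-12: ΔF = 0.00032 × (418 − 2) = 0.00032 × 416 = 0.1331 W/m².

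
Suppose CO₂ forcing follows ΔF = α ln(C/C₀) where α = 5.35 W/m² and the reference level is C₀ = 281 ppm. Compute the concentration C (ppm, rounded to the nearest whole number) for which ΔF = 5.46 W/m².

C ≈ 780 ppm

Set 5.35 ln(C/281) = 5.46, so ln(C/281) = 5.46/5.35 = 1.02056.
Then C/281 = e^1.02056 = 2.77475, giving C = 281 × 2.77475 = 779.70 ppm.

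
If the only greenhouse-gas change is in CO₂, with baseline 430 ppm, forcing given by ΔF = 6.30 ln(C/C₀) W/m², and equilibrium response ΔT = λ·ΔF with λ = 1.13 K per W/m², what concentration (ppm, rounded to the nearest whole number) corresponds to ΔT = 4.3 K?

C ≈ 787 ppm

Required forcing: ΔF = ΔT/λ = 4.3/1.13 = 3.8053 W/m².
Then ln(C/430) = ΔF/6.30 = 3.8053/6.30 = 0.60402.
So C = 430 × e^0.60402 = 430 × 1.82946 = 786.67 ppm.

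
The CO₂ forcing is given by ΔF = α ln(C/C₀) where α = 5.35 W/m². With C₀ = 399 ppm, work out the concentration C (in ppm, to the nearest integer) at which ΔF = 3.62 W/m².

Set 5.35 ln(C/399) = 3.62, so ln(C/399) = 3.62/5.35 = 0.67664.
Then C/399 = e^0.67664 = 1.96726, giving C = 399 × 1.96726 = 784.94 ppm.

C ≈ 785 ppm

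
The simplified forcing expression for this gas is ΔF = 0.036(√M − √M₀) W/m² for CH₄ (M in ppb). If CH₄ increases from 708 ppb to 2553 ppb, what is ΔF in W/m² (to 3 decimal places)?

CH₄: 0.036 × (√2553 − √708) = 0.036 × (50.5272 − 26.6083) = 0.036 × 23.9189 = 0.8611 W/m².

ΔF = 0.861 W/m²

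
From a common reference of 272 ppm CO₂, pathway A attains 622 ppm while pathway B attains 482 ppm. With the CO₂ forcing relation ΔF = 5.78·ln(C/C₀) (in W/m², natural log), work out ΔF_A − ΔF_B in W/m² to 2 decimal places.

ΔF_A − ΔF_B = 1.47 W/m²

ΔF_A = 5.78 ln(622/272) = 5.78 × 0.82714 = 4.7809 W/m².
ΔF_B = 5.78 ln(482/272) = 5.78 × 0.57214 = 3.3070 W/m².
Difference: 4.7809 − 3.3070 = 1.4739 W/m².
(Equivalently, ΔF_A − ΔF_B = 5.78 ln(622/482) = 5.78 × 0.25500 = 1.4739 W/m².)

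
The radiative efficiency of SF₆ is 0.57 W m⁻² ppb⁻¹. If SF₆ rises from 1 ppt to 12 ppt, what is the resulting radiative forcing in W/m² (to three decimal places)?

ΔF = 0.006 W/m²

SF₆: Δ = 12 − 1 = 11 ppt = 0.011 ppb; ΔF = 0.57 × 0.011 = 0.0063 W/m².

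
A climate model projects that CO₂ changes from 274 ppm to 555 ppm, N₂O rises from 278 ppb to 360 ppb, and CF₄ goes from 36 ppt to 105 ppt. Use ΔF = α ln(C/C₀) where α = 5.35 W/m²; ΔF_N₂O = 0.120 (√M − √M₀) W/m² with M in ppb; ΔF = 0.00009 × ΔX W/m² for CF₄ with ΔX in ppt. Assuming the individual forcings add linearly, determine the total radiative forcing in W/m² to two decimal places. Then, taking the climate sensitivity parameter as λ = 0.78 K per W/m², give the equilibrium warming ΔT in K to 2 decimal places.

ΔF = 4.06 W/m²; ΔT = 3.17 K

CO₂: 5.35 × ln(555/274) = 5.35 × ln(2.02555) = 5.35 × 0.70584 = 3.7762 W/m².
N₂O: 0.120 × (√360 − √278) = 0.120 × (18.9737 − 16.6733) = 0.120 × 2.3004 = 0.2760 W/m².
CF₄: ΔF = 0.00009 × (105 − 36) = 0.00009 × 69 = 0.0062 W/m².
Total ΔF = 3.7762 + 0.2760 + 0.0062 = 4.0584 W/m².
ΔT = λ ΔF = 0.78 × 4.06 = 3.1668 K.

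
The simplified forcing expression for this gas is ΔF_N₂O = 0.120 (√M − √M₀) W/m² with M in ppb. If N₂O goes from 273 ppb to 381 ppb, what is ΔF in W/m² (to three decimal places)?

ΔF = 0.360 W/m²

N₂O: 0.120 × (√381 − √273) = 0.120 × (19.5192 − 16.5227) = 0.120 × 2.9965 = 0.3596 W/m².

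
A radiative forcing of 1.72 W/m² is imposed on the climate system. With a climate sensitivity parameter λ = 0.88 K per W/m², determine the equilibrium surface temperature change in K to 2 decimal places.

ΔT = 1.51 K

ΔT = λ ΔF = 0.88 × 1.72 = 1.5136 K.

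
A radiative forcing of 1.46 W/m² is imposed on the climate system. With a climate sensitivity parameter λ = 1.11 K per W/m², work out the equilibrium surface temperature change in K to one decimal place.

ΔT = λ ΔF = 1.11 × 1.46 = 1.6206 K.

ΔT = 1.6 K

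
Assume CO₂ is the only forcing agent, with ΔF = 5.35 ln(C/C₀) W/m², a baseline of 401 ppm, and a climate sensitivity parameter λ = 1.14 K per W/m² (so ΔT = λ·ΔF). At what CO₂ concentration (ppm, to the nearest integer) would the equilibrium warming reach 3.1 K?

C ≈ 667 ppm

Required forcing: ΔF = ΔT/λ = 3.1/1.14 = 2.7193 W/m².
Then ln(C/401) = ΔF/5.35 = 2.7193/5.35 = 0.50828.
So C = 401 × e^0.50828 = 401 × 1.66243 = 666.63 ppm.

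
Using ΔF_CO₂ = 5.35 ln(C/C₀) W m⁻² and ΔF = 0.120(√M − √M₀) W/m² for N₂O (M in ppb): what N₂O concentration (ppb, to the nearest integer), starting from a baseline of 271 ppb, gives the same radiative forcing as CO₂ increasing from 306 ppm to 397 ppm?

M ≈ 788 ppb

CO₂ forcing: 5.35 × ln(397/306) = 5.35 × 0.260351 = 1.39288 W/m².
Set 0.120(√M − √271) = 1.39288: √M = 1.39288/0.120 + √271 = 11.6073 + 16.4621 = 28.0694.
M = (28.0694)² = 787.89 ppb.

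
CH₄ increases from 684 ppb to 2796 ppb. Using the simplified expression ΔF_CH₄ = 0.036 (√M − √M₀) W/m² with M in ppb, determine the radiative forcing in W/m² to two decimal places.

ΔF = 0.96 W/m²

CH₄: 0.036 × (√2796 − √684) = 0.036 × (52.8772 − 26.1534) = 0.036 × 26.7238 = 0.9621 W/m².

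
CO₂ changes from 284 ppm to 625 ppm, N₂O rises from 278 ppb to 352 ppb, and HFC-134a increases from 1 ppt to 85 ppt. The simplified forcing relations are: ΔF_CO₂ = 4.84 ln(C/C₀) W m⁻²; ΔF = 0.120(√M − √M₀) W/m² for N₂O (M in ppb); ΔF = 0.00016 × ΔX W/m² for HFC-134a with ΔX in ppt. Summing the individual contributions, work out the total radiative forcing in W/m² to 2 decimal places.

CO₂: 4.84 × ln(625/284) = 4.84 × ln(2.20070) = 4.84 × 0.78878 = 3.8177 W/m².
N₂O: 0.120 × (√352 − √278) = 0.120 × (18.7617 − 16.6733) = 0.120 × 2.0884 = 0.2506 W/m².
HFC-134a: ΔF = 0.00016 × (85 − 1) = 0.00016 × 84 = 0.0134 W/m².
Total ΔF = 3.8177 + 0.2506 + 0.0134 = 4.0817 W/m².

ΔF = 4.08 W/m²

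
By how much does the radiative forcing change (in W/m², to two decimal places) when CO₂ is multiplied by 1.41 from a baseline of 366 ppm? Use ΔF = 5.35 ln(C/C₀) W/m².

Because the forcing depends only on the ratio C/C₀, the initial concentration does not enter.
ΔF = 5.35 × ln(1.41) = 5.35 × 0.34359 = 1.8382 W/m².

ΔF = 1.84 W/m²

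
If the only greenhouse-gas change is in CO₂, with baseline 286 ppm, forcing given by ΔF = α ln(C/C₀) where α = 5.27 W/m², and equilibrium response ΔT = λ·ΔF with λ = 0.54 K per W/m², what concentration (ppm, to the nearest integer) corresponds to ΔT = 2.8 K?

Required forcing: ΔF = ΔT/λ = 2.8/0.54 = 5.1852 W/m².
Then ln(C/286) = ΔF/5.27 = 5.1852/5.27 = 0.98391.
So C = 286 × e^0.98391 = 286 × 2.67489 = 765.02 ppm.

C ≈ 765 ppm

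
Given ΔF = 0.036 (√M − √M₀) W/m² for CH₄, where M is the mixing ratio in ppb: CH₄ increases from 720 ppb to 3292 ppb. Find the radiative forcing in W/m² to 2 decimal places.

ΔF = 1.10 W/m²

CH₄: 0.036 × (√3292 − √720) = 0.036 × (57.3760 − 26.8328) = 0.036 × 30.5432 = 1.0996 W/m².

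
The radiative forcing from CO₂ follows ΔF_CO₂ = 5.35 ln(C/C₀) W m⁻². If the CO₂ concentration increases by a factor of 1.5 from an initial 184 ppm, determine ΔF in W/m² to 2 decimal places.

Because the forcing depends only on the ratio C/C₀, the initial concentration does not enter.
ΔF = 5.35 × ln(1.5) = 5.35 × 0.40547 = 2.1693 W/m².

ΔF = 2.17 W/m²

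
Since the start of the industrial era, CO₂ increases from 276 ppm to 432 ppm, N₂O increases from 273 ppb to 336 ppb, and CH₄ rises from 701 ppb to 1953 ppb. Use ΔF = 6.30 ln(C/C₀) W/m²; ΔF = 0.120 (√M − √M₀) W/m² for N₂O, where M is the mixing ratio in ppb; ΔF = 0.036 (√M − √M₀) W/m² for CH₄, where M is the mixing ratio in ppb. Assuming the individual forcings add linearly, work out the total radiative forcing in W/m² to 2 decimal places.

ΔF = 3.68 W/m²

CO₂: 6.30 × ln(432/276) = 6.30 × ln(1.56522) = 6.30 × 0.44803 = 2.8226 W/m².
N₂O: 0.120 × (√336 − √273) = 0.120 × (18.3303 − 16.5227) = 0.120 × 1.8076 = 0.2169 W/m².
CH₄: 0.036 × (√1953 − √701) = 0.036 × (44.1928 − 26.4764) = 0.036 × 17.7164 = 0.6378 W/m².
Total ΔF = 2.8226 + 0.2169 + 0.6378 = 3.6773 W/m².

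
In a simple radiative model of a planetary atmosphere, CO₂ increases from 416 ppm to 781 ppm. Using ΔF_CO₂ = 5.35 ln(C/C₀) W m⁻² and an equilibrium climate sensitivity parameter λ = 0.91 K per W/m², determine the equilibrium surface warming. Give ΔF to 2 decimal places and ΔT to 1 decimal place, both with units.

CO₂: 5.35 × ln(781/416) = 5.35 × ln(1.87740) = 5.35 × 0.62989 = 3.3699 W/m².
ΔT = λ ΔF = 0.91 × 3.37 = 3.0667 K.

ΔF = 3.37 W/m²; ΔT = 3.1 K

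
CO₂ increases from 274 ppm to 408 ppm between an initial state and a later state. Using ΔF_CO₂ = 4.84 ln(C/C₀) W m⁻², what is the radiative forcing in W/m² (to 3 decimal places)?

ΔF = 1.927 W/m²

CO₂: 4.84 × ln(408/274) = 4.84 × ln(1.48905) = 4.84 × 0.39814 = 1.9270 W/m².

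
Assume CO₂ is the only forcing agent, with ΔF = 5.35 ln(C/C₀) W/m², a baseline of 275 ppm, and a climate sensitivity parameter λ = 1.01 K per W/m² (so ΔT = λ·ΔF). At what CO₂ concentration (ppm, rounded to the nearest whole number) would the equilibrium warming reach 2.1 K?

C ≈ 406 ppm

Required forcing: ΔF = ΔT/λ = 2.1/1.01 = 2.0792 W/m².
Then ln(C/275) = ΔF/5.35 = 2.0792/5.35 = 0.38864.
So C = 275 × e^0.38864 = 275 × 1.47497 = 405.62 ppm.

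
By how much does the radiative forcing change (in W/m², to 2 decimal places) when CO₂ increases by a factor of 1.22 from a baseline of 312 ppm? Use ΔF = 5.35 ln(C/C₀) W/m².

ΔF = 1.06 W/m²

Because the forcing depends only on the ratio C/C₀, the initial concentration does not enter.
ΔF = 5.35 × ln(1.22) = 5.35 × 0.19885 = 1.0638 W/m².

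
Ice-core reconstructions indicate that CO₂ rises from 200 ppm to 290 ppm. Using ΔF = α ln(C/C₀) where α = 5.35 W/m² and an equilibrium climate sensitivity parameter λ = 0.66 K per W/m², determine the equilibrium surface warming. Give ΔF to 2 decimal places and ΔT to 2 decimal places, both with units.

ΔF = 1.99 W/m²; ΔT = 1.31 K

CO₂: 5.35 × ln(290/200) = 5.35 × ln(1.45000) = 5.35 × 0.37156 = 1.9878 W/m².
ΔT = λ ΔF = 0.66 × 1.99 = 1.3134 K.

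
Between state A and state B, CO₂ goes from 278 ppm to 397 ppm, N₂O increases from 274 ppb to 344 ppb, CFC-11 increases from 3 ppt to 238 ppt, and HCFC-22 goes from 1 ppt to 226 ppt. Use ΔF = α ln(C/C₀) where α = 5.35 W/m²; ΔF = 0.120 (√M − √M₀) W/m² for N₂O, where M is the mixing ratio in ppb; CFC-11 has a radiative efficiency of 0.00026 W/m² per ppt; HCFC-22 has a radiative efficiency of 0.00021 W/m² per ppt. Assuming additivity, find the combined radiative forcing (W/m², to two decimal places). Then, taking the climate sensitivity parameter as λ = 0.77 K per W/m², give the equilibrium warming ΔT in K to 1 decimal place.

ΔF = 2.25 W/m²; ΔT = 1.7 K

CO₂: 5.35 × ln(397/278) = 5.35 × ln(1.42806) = 5.35 × 0.35632 = 1.9063 W/m².
N₂O: 0.120 × (√344 − √274) = 0.120 × (18.5472 − 16.5529) = 0.120 × 1.9943 = 0.2393 W/m².
CFC-11: ΔF = 0.00026 × (238 − 3) = 0.00026 × 235 = 0.0611 W/m².
HCFC-22: ΔF = 0.00021 × (226 − 1) = 0.00021 × 225 = 0.0473 W/m².
Total ΔF = 1.9063 + 0.2393 + 0.0611 + 0.0473 = 2.2540 W/m².
ΔT = λ ΔF = 0.77 × 2.25 = 1.7325 K.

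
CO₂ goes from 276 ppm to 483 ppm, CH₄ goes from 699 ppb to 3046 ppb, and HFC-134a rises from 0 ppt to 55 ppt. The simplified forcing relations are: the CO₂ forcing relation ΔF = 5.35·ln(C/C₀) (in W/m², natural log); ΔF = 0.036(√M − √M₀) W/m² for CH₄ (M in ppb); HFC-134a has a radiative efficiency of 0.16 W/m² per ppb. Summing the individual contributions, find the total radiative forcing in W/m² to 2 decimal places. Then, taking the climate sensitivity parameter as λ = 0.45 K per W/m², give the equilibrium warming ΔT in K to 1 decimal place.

ΔF = 4.04 W/m²; ΔT = 1.8 K

CO₂: 5.35 × ln(483/276) = 5.35 × ln(1.75000) = 5.35 × 0.55962 = 2.9940 W/m².
CH₄: 0.036 × (√3046 − √699) = 0.036 × (55.1906 − 26.4386) = 0.036 × 28.7520 = 1.0351 W/m².
HFC-134a: Δ = 55 − 0 = 55 ppt = 0.055 ppb; ΔF = 0.16 × 0.055 = 0.0088 W/m².
Total ΔF = 2.9940 + 1.0351 + 0.0088 = 4.0379 W/m².
ΔT = λ ΔF = 0.45 × 4.04 = 1.8180 K.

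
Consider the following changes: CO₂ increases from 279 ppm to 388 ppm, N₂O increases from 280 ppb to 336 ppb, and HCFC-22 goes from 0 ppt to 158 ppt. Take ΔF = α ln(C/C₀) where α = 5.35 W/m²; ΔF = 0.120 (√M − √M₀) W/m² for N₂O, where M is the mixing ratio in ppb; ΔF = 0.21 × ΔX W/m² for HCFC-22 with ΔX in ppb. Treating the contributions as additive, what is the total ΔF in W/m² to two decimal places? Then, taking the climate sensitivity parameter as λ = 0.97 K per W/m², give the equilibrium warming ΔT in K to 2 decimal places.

ΔF = 1.99 W/m²; ΔT = 1.93 K

CO₂: 5.35 × ln(388/279) = 5.35 × ln(1.39068) = 5.35 × 0.32979 = 1.7644 W/m².
N₂O: 0.120 × (√336 − √280) = 0.120 × (18.3303 − 16.7332) = 0.120 × 1.5971 = 0.1917 W/m².
HCFC-22: Δ = 158 − 0 = 158 ppt = 0.158 ppb; ΔF = 0.21 × 0.158 = 0.0332 W/m².
Total ΔF = 1.7644 + 0.1917 + 0.0332 = 1.9893 W/m².
ΔT = λ ΔF = 0.97 × 1.99 = 1.9303 K.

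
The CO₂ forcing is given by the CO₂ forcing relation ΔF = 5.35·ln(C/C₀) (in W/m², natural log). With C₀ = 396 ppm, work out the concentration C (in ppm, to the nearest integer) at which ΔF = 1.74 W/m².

Set 5.35 ln(C/396) = 1.74, so ln(C/396) = 1.74/5.35 = 0.32523.
Then C/396 = e^0.32523 = 1.38435, giving C = 396 × 1.38435 = 548.20 ppm.

C ≈ 548 ppm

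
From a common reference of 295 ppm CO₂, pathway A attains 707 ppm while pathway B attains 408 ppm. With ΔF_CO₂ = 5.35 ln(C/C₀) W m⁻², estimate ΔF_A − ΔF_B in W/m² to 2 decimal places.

ΔF_A − ΔF_B = 2.94 W/m²

ΔF_A = 5.35 ln(707/295) = 5.35 × 0.87406 = 4.6762 W/m².
ΔF_B = 5.35 ln(408/295) = 5.35 × 0.32429 = 1.7350 W/m².
Difference: 4.6762 − 1.7350 = 2.9412 W/m².
(Equivalently, ΔF_A − ΔF_B = 5.35 ln(707/408) = 5.35 × 0.54976 = 2.9412 W/m².)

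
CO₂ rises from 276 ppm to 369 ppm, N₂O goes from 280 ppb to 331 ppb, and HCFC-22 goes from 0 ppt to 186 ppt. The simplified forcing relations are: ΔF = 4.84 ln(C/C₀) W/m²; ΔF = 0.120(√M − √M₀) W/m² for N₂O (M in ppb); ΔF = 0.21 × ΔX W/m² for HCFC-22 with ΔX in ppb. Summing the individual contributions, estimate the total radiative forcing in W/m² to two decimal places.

ΔF = 1.62 W/m²

CO₂: 4.84 × ln(369/276) = 4.84 × ln(1.33696) = 4.84 × 0.29040 = 1.4055 W/m².
N₂O: 0.120 × (√331 − √280) = 0.120 × (18.1934 − 16.7332) = 0.120 × 1.4602 = 0.1752 W/m².
HCFC-22: Δ = 186 − 0 = 186 ppt = 0.186 ppb; ΔF = 0.21 × 0.186 = 0.0391 W/m².
Total ΔF = 1.4055 + 0.1752 + 0.0391 = 1.6198 W/m².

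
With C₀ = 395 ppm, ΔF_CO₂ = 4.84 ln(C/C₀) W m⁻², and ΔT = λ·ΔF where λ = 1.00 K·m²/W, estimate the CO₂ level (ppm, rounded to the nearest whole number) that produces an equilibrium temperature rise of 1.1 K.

Required forcing: ΔF = ΔT/λ = 1.1/1.00 = 1.1000 W/m².
Then ln(C/395) = ΔF/4.84 = 1.1000/4.84 = 0.22727.
So C = 395 × e^0.22727 = 395 × 1.25517 = 495.79 ppm.

C ≈ 496 ppm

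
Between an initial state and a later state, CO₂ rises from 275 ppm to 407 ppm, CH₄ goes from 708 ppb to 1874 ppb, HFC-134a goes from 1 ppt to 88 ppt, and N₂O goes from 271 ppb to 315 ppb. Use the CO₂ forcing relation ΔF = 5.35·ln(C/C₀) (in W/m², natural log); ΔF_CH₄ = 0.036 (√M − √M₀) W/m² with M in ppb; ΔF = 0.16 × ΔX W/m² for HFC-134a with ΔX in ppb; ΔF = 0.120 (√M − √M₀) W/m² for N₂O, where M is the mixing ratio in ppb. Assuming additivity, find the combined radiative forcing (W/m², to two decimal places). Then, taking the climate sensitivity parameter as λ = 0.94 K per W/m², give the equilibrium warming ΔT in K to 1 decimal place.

CO₂: 5.35 × ln(407/275) = 5.35 × ln(1.48000) = 5.35 × 0.39204 = 2.0974 W/m².
CH₄: 0.036 × (√1874 − √708) = 0.036 × (43.2897 − 26.6083) = 0.036 × 16.6814 = 0.6005 W/m².
HFC-134a: Δ = 88 − 1 = 87 ppt = 0.087 ppb; ΔF = 0.16 × 0.087 = 0.0139 W/m².
N₂O: 0.120 × (√315 − √271) = 0.120 × (17.7482 − 16.4621) = 0.120 × 1.2861 = 0.1543 W/m².
Total ΔF = 2.0974 + 0.6005 + 0.0139 + 0.1543 = 2.8661 W/m².
ΔT = λ ΔF = 0.94 × 2.87 = 2.6978 K.

ΔF = 2.87 W/m²; ΔT = 2.7 K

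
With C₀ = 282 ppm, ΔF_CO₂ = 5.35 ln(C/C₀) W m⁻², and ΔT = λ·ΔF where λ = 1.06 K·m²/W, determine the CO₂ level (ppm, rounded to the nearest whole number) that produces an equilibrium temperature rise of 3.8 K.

Required forcing: ΔF = ΔT/λ = 3.8/1.06 = 3.5849 W/m².
Then ln(C/282) = ΔF/5.35 = 3.5849/5.35 = 0.67007.
So C = 282 × e^0.67007 = 282 × 1.95437 = 551.13 ppm.

C ≈ 551 ppm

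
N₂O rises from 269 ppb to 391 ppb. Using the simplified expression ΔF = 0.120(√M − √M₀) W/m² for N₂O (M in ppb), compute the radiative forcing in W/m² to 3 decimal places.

ΔF = 0.405 W/m²

N₂O: 0.120 × (√391 − √269) = 0.120 × (19.7737 − 16.4012) = 0.120 × 3.3725 = 0.4047 W/m².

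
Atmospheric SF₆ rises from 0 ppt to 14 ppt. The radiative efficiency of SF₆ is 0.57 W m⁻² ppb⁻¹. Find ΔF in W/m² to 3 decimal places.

ΔF = 0.008 W/m²

SF₆: Δ = 14 − 0 = 14 ppt = 0.014 ppb; ΔF = 0.57 × 0.014 = 0.0080 W/m².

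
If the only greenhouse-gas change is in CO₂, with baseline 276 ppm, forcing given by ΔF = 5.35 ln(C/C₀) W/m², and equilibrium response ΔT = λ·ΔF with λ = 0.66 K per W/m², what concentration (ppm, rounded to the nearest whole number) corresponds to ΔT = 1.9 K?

Required forcing: ΔF = ΔT/λ = 1.9/0.66 = 2.8788 W/m².
Then ln(C/276) = ΔF/5.35 = 2.8788/5.35 = 0.53809.
So C = 276 × e^0.53809 = 276 × 1.71273 = 472.71 ppm.

C ≈ 473 ppm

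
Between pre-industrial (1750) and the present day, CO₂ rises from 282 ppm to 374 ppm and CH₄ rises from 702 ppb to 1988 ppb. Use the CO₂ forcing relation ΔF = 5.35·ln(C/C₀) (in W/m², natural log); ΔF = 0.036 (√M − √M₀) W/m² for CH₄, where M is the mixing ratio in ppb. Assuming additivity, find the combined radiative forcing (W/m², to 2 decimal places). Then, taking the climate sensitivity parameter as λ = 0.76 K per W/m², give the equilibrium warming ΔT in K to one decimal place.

ΔF = 2.16 W/m²; ΔT = 1.6 K

CO₂: 5.35 × ln(374/282) = 5.35 × ln(1.32624) = 5.35 × 0.28235 = 1.5106 W/m².
CH₄: 0.036 × (√1988 − √702) = 0.036 × (44.5870 − 26.4953) = 0.036 × 18.0917 = 0.6513 W/m².
Total ΔF = 1.5106 + 0.6513 = 2.1619 W/m².
ΔT = λ ΔF = 0.76 × 2.16 = 1.6416 K.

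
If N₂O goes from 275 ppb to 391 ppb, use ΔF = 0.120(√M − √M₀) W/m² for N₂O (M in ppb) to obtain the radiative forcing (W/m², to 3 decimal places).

N₂O: 0.120 × (√391 − √275) = 0.120 × (19.7737 − 16.5831) = 0.120 × 3.1906 = 0.3829 W/m².

ΔF = 0.383 W/m²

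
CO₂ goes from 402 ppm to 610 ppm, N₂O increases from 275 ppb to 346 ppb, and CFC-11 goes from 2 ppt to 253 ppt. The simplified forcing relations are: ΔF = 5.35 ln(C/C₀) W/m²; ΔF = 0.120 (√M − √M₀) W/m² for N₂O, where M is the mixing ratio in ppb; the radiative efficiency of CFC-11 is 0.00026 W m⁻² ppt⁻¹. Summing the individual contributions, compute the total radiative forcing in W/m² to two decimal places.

ΔF = 2.54 W/m²

CO₂: 5.35 × ln(610/402) = 5.35 × ln(1.51741) = 5.35 × 0.41700 = 2.2310 W/m².
N₂O: 0.120 × (√346 − √275) = 0.120 × (18.6011 − 16.5831) = 0.120 × 2.0180 = 0.2422 W/m².
CFC-11: ΔF = 0.00026 × (253 − 2) = 0.00026 × 251 = 0.0653 W/m².
Total ΔF = 2.2310 + 0.2422 + 0.0653 = 2.5385 W/m².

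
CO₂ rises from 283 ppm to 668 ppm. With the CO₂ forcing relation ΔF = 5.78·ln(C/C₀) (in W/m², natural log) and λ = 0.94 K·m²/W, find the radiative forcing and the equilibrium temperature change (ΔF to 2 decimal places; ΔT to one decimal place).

ΔF = 4.96 W/m²; ΔT = 4.7 K

CO₂: 5.78 × ln(668/283) = 5.78 × ln(2.36042) = 5.78 × 0.85884 = 4.9641 W/m².
ΔT = λ ΔF = 0.94 × 4.96 = 4.6624 K.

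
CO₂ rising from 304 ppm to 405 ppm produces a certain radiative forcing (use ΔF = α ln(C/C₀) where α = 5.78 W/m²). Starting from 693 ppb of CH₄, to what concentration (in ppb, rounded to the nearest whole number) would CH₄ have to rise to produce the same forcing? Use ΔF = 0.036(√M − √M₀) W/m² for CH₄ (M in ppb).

CO₂ forcing: 5.78 × ln(405/304) = 5.78 × 0.286859 = 1.65805 W/m².
Set 0.036(√M − √693) = 1.65805: √M = 1.65805/0.036 + √693 = 46.0569 + 26.3249 = 72.3818.
M = (72.3818)² = 5239.12 ppb.

M ≈ 5239 ppb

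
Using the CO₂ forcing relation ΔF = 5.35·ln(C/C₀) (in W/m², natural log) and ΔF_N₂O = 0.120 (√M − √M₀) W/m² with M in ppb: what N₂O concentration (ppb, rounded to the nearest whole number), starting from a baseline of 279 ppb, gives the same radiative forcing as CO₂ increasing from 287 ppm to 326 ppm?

CO₂ forcing: 5.35 × ln(326/287) = 5.35 × 0.127415 = 0.68167 W/m².
Set 0.120(√M − √279) = 0.68167: √M = 0.68167/0.120 + √279 = 5.6806 + 16.7033 = 22.3839.
M = (22.3839)² = 501.04 ppb.

M ≈ 501 ppb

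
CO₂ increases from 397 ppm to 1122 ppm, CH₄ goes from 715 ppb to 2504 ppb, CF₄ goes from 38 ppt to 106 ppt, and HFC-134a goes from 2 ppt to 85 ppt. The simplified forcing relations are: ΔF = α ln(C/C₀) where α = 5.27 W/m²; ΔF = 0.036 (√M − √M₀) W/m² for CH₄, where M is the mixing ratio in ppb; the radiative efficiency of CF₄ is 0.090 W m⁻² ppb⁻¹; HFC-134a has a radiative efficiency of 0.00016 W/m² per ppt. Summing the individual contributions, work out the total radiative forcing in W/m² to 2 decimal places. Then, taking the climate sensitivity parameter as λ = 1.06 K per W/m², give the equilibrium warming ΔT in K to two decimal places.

ΔF = 6.33 W/m²; ΔT = 6.71 K

CO₂: 5.27 × ln(1122/397) = 5.27 × ln(2.82620) = 5.27 × 1.03893 = 5.4752 W/m².
CH₄: 0.036 × (√2504 − √715) = 0.036 × (50.0400 − 26.7395) = 0.036 × 23.3005 = 0.8388 W/m².
CF₄: Δ = 106 − 38 = 68 ppt = 0.068 ppb; ΔF = 0.090 × 0.068 = 0.0061 W/m².
HFC-134a: ΔF = 0.00016 × (85 − 2) = 0.00016 × 83 = 0.0133 W/m².
Total ΔF = 5.4752 + 0.8388 + 0.0061 + 0.0133 = 6.3334 W/m².
ΔT = λ ΔF = 1.06 × 6.33 = 6.7098 K.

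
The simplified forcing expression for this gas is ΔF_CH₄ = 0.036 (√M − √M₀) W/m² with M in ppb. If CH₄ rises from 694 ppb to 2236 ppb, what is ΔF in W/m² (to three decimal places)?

CH₄: 0.036 × (√2236 − √694) = 0.036 × (47.2864 − 26.3439) = 0.036 × 20.9425 = 0.7539 W/m².

ΔF = 0.754 W/m²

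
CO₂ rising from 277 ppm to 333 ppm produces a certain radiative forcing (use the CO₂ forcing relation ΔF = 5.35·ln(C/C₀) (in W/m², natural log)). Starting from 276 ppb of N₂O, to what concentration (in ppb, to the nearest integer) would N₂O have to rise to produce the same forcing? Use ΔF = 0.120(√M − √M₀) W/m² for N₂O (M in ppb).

M ≈ 616 ppb

CO₂ forcing: 5.35 × ln(333/277) = 5.35 × 0.184125 = 0.98507 W/m².
Set 0.120(√M − √276) = 0.98507: √M = 0.98507/0.120 + √276 = 8.2089 + 16.6132 = 24.8221.
M = (24.8221)² = 616.14 ppb.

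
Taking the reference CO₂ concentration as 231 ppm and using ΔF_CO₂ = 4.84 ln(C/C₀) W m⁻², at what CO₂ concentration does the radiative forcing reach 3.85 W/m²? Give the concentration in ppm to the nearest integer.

Set 4.84 ln(C/231) = 3.85, so ln(C/231) = 3.85/4.84 = 0.79545.
Then C/231 = e^0.79545 = 2.21544, giving C = 231 × 2.21544 = 511.77 ppm.

C ≈ 512 ppm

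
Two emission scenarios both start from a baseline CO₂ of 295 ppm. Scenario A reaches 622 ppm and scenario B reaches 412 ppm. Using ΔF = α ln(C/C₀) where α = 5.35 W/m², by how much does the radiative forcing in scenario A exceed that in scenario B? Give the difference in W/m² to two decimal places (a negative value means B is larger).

ΔF_A = 5.35 ln(622/295) = 5.35 × 0.74596 = 3.9909 W/m².
ΔF_B = 5.35 ln(412/295) = 5.35 × 0.33405 = 1.7872 W/m².
Difference: 3.9909 − 1.7872 = 2.2037 W/m².

ΔF_A − ΔF_B = 2.20 W/m²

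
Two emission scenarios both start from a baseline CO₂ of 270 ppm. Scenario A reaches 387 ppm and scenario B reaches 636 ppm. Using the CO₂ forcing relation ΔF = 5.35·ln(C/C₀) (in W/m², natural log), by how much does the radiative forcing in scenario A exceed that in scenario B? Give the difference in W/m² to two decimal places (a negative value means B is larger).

ΔF_A = 5.35 ln(387/270) = 5.35 × 0.36000 = 1.9260 W/m².
ΔF_B = 5.35 ln(636/270) = 5.35 × 0.85678 = 4.5838 W/m².
Difference: 1.9260 − 4.5838 = -2.6578 W/m².

ΔF_A − ΔF_B = -2.66 W/m²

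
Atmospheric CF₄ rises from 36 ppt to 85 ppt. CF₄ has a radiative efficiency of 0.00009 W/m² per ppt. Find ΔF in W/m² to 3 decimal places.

CF₄: ΔF = 0.00009 × (85 − 36) = 0.00009 × 49 = 0.0044 W/m².

ΔF = 0.004 W/m²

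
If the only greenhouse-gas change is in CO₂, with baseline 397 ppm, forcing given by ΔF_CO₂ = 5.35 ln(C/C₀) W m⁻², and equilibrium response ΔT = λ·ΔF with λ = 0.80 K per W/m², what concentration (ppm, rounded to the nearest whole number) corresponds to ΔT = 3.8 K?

Required forcing: ΔF = ΔT/λ = 3.8/0.80 = 4.7500 W/m².
Then ln(C/397) = ΔF/5.35 = 4.7500/5.35 = 0.88785.
So C = 397 × e^0.88785 = 397 × 2.42990 = 964.67 ppm.

C ≈ 965 ppm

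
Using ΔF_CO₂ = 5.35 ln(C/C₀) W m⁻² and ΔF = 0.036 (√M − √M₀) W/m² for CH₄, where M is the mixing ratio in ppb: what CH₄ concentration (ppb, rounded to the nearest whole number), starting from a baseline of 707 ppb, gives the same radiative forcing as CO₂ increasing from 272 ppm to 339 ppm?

CO₂ forcing: 5.35 × ln(339/272) = 5.35 × 0.220198 = 1.17806 W/m².
Set 0.036(√M − √707) = 1.17806: √M = 1.17806/0.036 + √707 = 32.7239 + 26.5895 = 59.3134.
M = (59.3134)² = 3518.08 ppb.

M ≈ 3518 ppb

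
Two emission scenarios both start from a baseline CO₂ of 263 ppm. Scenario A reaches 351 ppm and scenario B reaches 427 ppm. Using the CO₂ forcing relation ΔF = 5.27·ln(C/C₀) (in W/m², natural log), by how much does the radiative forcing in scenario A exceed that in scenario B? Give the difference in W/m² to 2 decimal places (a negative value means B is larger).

ΔF_A − ΔF_B = -1.03 W/m²

ΔF_A = 5.27 ln(351/263) = 5.27 × 0.28863 = 1.5211 W/m².
ΔF_B = 5.27 ln(427/263) = 5.27 × 0.48463 = 2.5540 W/m².
Difference: 1.5211 − 2.5540 = -1.0329 W/m².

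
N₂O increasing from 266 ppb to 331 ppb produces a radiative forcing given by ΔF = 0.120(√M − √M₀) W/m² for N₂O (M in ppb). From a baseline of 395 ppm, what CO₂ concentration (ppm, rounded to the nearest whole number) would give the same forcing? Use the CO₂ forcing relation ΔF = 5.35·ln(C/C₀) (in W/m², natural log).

C ≈ 412 ppm

N₂O forcing: 0.120 × (√331 − √266) = 0.120 × (18.1934 − 16.3095) = 0.120 × 1.8839 = 0.22607 W/m².
Set 5.35 ln(C/395) = 0.22607: ln(C/395) = 0.22607/5.35 = 0.04226, so C = 395 × e^0.04226 = 395 × 1.04317 = 412.05 ppm.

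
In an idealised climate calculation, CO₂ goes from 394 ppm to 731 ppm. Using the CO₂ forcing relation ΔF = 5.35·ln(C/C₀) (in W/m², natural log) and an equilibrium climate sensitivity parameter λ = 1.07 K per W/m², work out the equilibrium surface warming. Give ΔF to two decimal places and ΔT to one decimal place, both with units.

CO₂: 5.35 × ln(731/394) = 5.35 × ln(1.85533) = 5.35 × 0.61806 = 3.3066 W/m².
ΔT = λ ΔF = 1.07 × 3.31 = 3.5417 K.

ΔF = 3.31 W/m²; ΔT = 3.5 K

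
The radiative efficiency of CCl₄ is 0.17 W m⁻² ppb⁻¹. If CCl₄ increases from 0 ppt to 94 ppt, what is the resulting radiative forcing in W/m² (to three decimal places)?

ΔF = 0.016 W/m²

CCl₄: Δ = 94 − 0 = 94 ppt = 0.094 ppb; ΔF = 0.17 × 0.094 = 0.0160 W/m².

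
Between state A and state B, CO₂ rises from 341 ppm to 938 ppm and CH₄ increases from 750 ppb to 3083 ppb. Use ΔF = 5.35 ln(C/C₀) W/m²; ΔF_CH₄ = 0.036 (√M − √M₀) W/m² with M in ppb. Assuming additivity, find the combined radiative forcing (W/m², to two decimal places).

ΔF = 6.43 W/m²

CO₂: 5.35 × ln(938/341) = 5.35 × ln(2.75073) = 5.35 × 1.01187 = 5.4135 W/m².
CH₄: 0.036 × (√3083 − √750) = 0.036 × (55.5248 − 27.3861) = 0.036 × 28.1387 = 1.0130 W/m².
Total ΔF = 5.4135 + 1.0130 = 6.4265 W/m².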